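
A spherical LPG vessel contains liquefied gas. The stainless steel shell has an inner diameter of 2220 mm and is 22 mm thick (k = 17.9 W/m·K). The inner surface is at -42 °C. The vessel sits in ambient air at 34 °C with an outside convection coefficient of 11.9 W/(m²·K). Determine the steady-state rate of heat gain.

Q ≈ 14300 W

Radial (spherical) resistances in series:
R_stainless steel shell = (1/1.11 − 1/1.132)/(4π×17.9) = 7.784×10^-5 K/W
R_outer film = 1/(h·4πr_o²) = 1/(11.9×4π×1.132²) = 0.005219 K/W
R_total = 0.005296 K/W
Q = ΔT/R_total = 76/0.005296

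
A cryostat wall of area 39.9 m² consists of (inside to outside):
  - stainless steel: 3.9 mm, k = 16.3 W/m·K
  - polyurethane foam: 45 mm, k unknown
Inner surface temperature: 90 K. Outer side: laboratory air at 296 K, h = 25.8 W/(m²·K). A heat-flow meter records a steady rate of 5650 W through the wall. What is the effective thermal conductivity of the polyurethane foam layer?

k ≈ 0.0318 W/(m·K)

Treating each layer as a thermal resistance in series:
R_stainless steel = L/(kA) = 0.0039/(16.3×39.9) = 5.997×10^-6 K/W
R_outer film = 1/(h_o·A) = 1/(25.8×39.9) = 9.714×10^-4 K/W
Sum of known resistances R_other = 9.774×10^-4 K/W
Total R = ΔT/Q = 206/5650 = 0.03646 K/W
R_polyurethane foam = R_total − R_other = 0.03548 K/W
k = L/(R·A) = 0.045/(0.03548×39.9)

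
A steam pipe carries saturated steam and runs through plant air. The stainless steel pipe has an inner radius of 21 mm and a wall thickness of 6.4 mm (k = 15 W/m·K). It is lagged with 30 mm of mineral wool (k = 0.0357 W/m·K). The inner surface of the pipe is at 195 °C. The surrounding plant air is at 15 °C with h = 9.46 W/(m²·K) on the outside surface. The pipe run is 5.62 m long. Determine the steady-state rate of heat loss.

Cylindrical conduction, so R = ln(r₂/r₁)/(2πkL) per layer, in series:
R_stainless steel pipe wall = ln(27.4/21)/(2π×15×5.62) = 5.022×10^-4 K/W
R_mineral wool = ln(57.4/27.4)/(2π×0.0357×5.62) = 0.5866 K/W
R_outer film = 1/(h_o·2πr_oL) = 1/(9.46×2π×0.0574×5.62) = 0.05215 K/W
R_total = 0.6393 K/W
Q = ΔT/R_total = 180/0.6393

Q ≈ 282 W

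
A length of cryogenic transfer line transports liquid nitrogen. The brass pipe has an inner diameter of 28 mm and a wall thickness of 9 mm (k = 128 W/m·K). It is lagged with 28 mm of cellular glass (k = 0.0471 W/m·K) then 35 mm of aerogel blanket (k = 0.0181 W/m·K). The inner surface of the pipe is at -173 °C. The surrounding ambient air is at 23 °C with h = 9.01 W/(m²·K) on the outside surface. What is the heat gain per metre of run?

Treating each annulus and film as a series resistance:
R_brass pipe wall = ln(23/14)/(2π×128×1) = 6.173×10^-4 K/W
R_cellular glass = ln(51/23)/(2π×0.0471×1) = 2.691 K/W
R_aerogel blanket = ln(86/51)/(2π×0.0181×1) = 4.595 K/W
R_outer film = 1/(h_o·2πr_oL) = 1/(9.01×2π×0.086×1) = 0.2054 K/W
R_total = 7.491 K/W
Q = ΔT/R_total = 196/7.491

q′ ≈ 26.2 W/m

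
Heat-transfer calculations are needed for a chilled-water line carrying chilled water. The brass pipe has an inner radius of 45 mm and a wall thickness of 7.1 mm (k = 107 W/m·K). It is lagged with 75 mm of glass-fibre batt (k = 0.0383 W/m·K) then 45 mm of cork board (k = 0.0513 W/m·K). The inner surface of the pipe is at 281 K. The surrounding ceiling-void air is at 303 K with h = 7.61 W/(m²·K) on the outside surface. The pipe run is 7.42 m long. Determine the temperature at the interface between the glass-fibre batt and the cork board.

T ≈ 298 K

Radial resistances (cylindrical: R_cond = ln(r_o/r_i)/(2πkL), R_conv = 1/(h·2πrL)):
R_brass pipe wall = ln(52.1/45)/(2π×107×7.42) = 2.937×10^-5 K/W
R_glass-fibre batt = ln(127.1/52.1)/(2π×0.0383×7.42) = 0.4994 K/W
R_cork board = ln(172.1/127.1)/(2π×0.0513×7.42) = 0.1267 K/W
R_outer film = 1/(h_o·2πr_oL) = 1/(7.61×2π×0.1721×7.42) = 0.01638 K/W
R_total = 0.6426 K/W
Q = ΔT/R_total = 22/0.6426
Q = 34.2 W
T_interface = T_inner + Q·ΣR(inner→interface) = 281 + 34.2×0.4995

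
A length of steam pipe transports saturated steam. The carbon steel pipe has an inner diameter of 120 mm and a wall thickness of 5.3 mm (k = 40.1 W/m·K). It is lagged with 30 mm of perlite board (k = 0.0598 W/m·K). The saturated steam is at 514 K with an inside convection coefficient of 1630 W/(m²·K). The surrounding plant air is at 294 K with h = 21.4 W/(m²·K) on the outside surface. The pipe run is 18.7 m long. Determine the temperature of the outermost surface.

T ≈ 310 K

For a radial system each layer contributes R = ln(r_out/r_in)/(2πkL); films add R = 1/(hA).
R_inner film = 1/(h_i·2πr₁L) = 1/(1630×2π×0.06×18.7) = 8.702×10^-5 K/W
R_carbon steel pipe wall = ln(65.3/60)/(2π×40.1×18.7) = 1.797×10^-5 K/W
R_perlite board = ln(95.3/65.3)/(2π×0.0598×18.7) = 0.0538 K/W
R_outer film = 1/(h_o·2πr_oL) = 1/(21.4×2π×0.0953×18.7) = 0.004173 K/W
R_total = 0.05808 K/W
Q = ΔT/R_total = 220/0.05808
Q = 3790 W
T_interface = T_inner − Q·ΣR(inner→interface) = 514 − 3790×0.05391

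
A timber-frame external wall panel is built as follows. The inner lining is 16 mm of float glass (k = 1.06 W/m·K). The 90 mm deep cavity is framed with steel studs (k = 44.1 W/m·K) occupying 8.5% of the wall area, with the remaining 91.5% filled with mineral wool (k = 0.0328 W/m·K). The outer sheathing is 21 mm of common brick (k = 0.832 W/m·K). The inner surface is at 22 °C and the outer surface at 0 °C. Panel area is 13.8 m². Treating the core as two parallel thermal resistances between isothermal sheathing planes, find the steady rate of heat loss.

Sheathing layers in series; stud and cavity paths in parallel between them.
R_inner = 0.016/(1.06×13.8) = 0.001094 K/W
R_stud  = 0.09/(44.1×0.085×13.8) = 0.00174 K/W
R_cav   = 0.09/(0.0328×0.915×13.8) = 0.2173 K/W
1/R_core = 1/R_stud + 1/R_cav → R_core = 0.001726 K/W
R_outer = 0.021/(0.832×13.8) = 0.001829 K/W
R_total = 0.004649 K/W
Q = ΔT/R_total = 22/0.004649

Q ≈ 4730 W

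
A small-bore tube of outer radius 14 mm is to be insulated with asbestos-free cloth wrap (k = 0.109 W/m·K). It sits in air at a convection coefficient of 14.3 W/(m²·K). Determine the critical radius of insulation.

r_cr ≈ 7.62 mm

For a cylinder r_cr = k/h = 0.109/14.3
r_cr = 7.62 mm; since the bare radius (14 mm) is above r_cr, any added insulation will reduce heat loss.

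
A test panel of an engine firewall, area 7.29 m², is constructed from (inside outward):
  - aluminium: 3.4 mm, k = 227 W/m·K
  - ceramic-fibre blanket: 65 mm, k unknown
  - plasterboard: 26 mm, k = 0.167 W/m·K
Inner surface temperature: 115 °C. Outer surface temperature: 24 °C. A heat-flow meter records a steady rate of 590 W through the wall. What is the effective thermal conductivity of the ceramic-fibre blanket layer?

k ≈ 0.0671 W/(m·K)

Model the wall as resistances in series:
R_aluminium = L/(kA) = 0.0034/(227×7.29) = 2.055×10^-6 K/W
R_plasterboard = L/(kA) = 0.026/(0.167×7.29) = 0.02136 K/W
Sum of known resistances R_other = 0.02136 K/W
Total R = ΔT/Q = 91/590 = 0.1542 K/W
R_ceramic-fibre blanket = R_total − R_other = 0.1329 K/W
k = L/(R·A) = 0.065/(0.1329×7.29)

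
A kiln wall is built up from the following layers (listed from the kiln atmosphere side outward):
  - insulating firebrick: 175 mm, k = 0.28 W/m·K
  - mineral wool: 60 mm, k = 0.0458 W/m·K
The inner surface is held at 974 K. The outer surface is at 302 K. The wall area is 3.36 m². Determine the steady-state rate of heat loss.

Treating each layer as a thermal resistance in series:
R_insulating firebrick = L/(kA) = 0.175/(0.28×3.36) = 0.186 K/W
R_mineral wool = L/(kA) = 0.06/(0.0458×3.36) = 0.3899 K/W
R_total = 0.5759 K/W
Q = ΔT / R_total = 672 / 0.5759

Q ≈ 1170 W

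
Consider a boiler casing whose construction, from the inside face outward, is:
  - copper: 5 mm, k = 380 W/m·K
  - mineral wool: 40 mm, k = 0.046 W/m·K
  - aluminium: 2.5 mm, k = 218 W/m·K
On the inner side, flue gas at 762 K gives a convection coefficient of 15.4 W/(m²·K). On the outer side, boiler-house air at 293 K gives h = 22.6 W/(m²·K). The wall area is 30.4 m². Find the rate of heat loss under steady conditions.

Q ≈ 14600 W

Using the resistance-network approach (series):
R_inner film = 1/(h_i·A) = 1/(15.4×30.4) = 0.002136 K/W
R_copper = L/(kA) = 0.005/(380×30.4) = 4.328×10^-7 K/W
R_mineral wool = L/(kA) = 0.04/(0.046×30.4) = 0.0286 K/W
R_aluminium = L/(kA) = 0.0025/(218×30.4) = 3.772×10^-7 K/W
R_outer film = 1/(h_o·A) = 1/(22.6×30.4) = 0.001456 K/W
R_total = 0.0322 K/W
Q = ΔT / R_total = 469 / 0.0322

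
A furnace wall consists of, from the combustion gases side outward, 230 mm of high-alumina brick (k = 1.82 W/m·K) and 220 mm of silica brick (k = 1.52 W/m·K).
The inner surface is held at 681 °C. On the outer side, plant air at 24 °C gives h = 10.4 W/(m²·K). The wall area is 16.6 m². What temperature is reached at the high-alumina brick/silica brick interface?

T ≈ 455 °C

Model the wall as resistances in series:
R_high-alumina brick = L/(kA) = 0.23/(1.82×16.6) = 0.007613 K/W
R_silica brick = L/(kA) = 0.22/(1.52×16.6) = 0.008719 K/W
R_outer film = 1/(h_o·A) = 1/(10.4×16.6) = 0.005792 K/W
R_total = 0.02212 K/W;  Q = ΔT/R_total = 657/0.02212 = 29700 W
T_interface = T_inner − Q·ΣR(inner→interface) = 681 − 29700×0.007613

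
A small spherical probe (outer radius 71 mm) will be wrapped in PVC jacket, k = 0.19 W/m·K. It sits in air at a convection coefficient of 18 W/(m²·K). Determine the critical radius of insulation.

r_cr ≈ 21.1 mm

For a sphere r_cr = 2k/h = 2×0.19/18
r_cr = 21.1 mm; since the bare radius (71 mm) is above r_cr, any added insulation will reduce heat loss.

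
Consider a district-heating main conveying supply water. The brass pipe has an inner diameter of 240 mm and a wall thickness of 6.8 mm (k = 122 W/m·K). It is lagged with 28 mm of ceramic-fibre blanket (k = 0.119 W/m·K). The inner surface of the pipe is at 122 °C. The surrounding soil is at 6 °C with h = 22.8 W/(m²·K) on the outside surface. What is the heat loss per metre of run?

Radial resistances (cylindrical: R_cond = ln(r_o/r_i)/(2πkL), R_conv = 1/(h·2πrL)):
R_brass pipe wall = ln(126.8/120)/(2π×122×1) = 7.191×10^-5 K/W
R_ceramic-fibre blanket = ln(154.8/126.8)/(2π×0.119×1) = 0.2668 K/W
R_outer film = 1/(h_o·2πr_oL) = 1/(22.8×2π×0.1548×1) = 0.04509 K/W
R_total = 0.312 K/W
Q = ΔT/R_total = 116/0.312

q′ ≈ 372 W/m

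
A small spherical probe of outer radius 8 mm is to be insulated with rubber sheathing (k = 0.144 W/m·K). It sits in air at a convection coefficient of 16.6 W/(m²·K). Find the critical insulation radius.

For a sphere r_cr = 2k/h = 2×0.144/16.6
r_cr = 17.3 mm; since the bare radius (8 mm) is below r_cr, adding a thin layer of insulation will *increase* heat loss.

r_cr ≈ 17.3 mm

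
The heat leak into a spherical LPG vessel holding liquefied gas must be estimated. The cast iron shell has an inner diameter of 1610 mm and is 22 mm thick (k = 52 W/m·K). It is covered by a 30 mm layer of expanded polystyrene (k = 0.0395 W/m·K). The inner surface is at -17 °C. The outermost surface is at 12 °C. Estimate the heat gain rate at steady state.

Spherical conduction: R = (1/r_in − 1/r_out)/(4πk) per layer; series-sum.
R_cast iron shell = (1/0.805 − 1/0.827)/(4π×52) = 5.057×10^-5 K/W
R_expanded polystyrene = (1/0.827 − 1/0.857)/(4π×0.0395) = 0.08528 K/W
R_total = 0.08533 K/W
Q = ΔT/R_total = 29/0.08533

Q ≈ 340 W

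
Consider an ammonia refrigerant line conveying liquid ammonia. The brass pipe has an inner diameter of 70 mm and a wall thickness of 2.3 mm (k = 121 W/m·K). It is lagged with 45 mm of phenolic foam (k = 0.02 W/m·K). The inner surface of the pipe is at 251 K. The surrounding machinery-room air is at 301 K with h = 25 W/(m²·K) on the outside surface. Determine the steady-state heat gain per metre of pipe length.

q′ ≈ 7.84 W/m

For a radial system each layer contributes R = ln(r_out/r_in)/(2πkL); films add R = 1/(hA).
R_brass pipe wall = ln(37.3/35)/(2π×121×1) = 8.371×10^-5 K/W
R_phenolic foam = ln(82.3/37.3)/(2π×0.02×1) = 6.298 K/W
R_outer film = 1/(h_o·2πr_oL) = 1/(25×2π×0.0823×1) = 0.07735 K/W
R_total = 6.375 K/W
Q = ΔT/R_total = 50/6.375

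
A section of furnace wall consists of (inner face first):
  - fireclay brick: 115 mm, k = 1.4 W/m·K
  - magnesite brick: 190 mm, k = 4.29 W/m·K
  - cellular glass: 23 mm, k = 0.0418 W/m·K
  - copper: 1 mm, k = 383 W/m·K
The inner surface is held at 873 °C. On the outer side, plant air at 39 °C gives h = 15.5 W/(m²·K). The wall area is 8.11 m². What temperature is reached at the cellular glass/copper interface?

T ≈ 112 °C

Treating each layer as a thermal resistance in series:
R_fireclay brick = L/(kA) = 0.115/(1.4×8.11) = 0.01013 K/W
R_magnesite brick = L/(kA) = 0.19/(4.29×8.11) = 0.005461 K/W
R_cellular glass = L/(kA) = 0.023/(0.0418×8.11) = 0.06785 K/W
R_copper = L/(kA) = 0.001/(383×8.11) = 3.219×10^-7 K/W
R_outer film = 1/(h_o·A) = 1/(15.5×8.11) = 0.007955 K/W
R_total = 0.09139 K/W;  Q = ΔT/R_total = 834/0.09139 = 9126 W
T_interface = T_inner − Q·ΣR(inner→interface) = 873 − 9130×0.08344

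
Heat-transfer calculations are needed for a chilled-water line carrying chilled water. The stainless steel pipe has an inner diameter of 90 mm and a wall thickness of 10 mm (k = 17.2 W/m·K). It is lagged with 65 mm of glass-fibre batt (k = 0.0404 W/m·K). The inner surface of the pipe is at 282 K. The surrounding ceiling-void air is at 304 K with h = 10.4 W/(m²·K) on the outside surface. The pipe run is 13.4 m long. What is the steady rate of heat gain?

Q ≈ 92 W

Per-layer cylindrical resistances, series-summed:
R_stainless steel pipe wall = ln(55/45)/(2π×17.2×13.4) = 1.386×10^-4 K/W
R_glass-fibre batt = ln(120/55)/(2π×0.0404×13.4) = 0.2294 K/W
R_outer film = 1/(h_o·2πr_oL) = 1/(10.4×2π×0.12×13.4) = 0.009517 K/W
R_total = 0.239 K/W
Q = ΔT/R_total = 22/0.239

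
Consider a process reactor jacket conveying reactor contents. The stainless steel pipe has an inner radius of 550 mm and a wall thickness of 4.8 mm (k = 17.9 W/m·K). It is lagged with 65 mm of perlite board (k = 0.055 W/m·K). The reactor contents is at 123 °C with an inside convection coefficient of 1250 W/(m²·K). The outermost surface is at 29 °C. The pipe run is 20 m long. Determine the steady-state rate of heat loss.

Q ≈ 5860 W

Per-layer cylindrical resistances, series-summed:
R_inner film = 1/(h_i·2πr₁L) = 1/(1250×2π×0.55×20) = 1.157×10^-5 K/W
R_stainless steel pipe wall = ln(554.8/550)/(2π×17.9×20) = 3.863×10^-6 K/W
R_perlite board = ln(619.8/554.8)/(2π×0.055×20) = 0.01603 K/W
R_total = 0.01605 K/W
Q = ΔT/R_total = 94/0.01605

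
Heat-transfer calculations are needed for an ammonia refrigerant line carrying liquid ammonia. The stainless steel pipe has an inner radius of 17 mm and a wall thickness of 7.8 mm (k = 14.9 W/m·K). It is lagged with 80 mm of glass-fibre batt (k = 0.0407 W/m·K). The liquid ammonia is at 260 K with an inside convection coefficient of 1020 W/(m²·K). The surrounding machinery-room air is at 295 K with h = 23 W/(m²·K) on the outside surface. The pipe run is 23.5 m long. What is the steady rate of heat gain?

Q ≈ 144 W

Treating each annulus and film as a series resistance:
R_inner film = 1/(h_i·2πr₁L) = 1/(1020×2π×0.017×23.5) = 3.906×10^-4 K/W
R_stainless steel pipe wall = ln(24.8/17)/(2π×14.9×23.5) = 1.716×10^-4 K/W
R_glass-fibre batt = ln(104.8/24.8)/(2π×0.0407×23.5) = 0.2398 K/W
R_outer film = 1/(h_o·2πr_oL) = 1/(23×2π×0.1048×23.5) = 0.00281 K/W
R_total = 0.2432 K/W
Q = ΔT/R_total = 35/0.2432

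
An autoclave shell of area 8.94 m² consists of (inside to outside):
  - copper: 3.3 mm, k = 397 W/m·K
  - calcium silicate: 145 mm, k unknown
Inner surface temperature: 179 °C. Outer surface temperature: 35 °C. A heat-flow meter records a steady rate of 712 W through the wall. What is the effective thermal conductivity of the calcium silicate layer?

Treating each layer as a thermal resistance in series:
R_copper = L/(kA) = 0.0033/(397×8.94) = 9.298×10^-7 K/W
Sum of known resistances R_other = 9.298×10^-7 K/W
Total R = ΔT/Q = 144/712 = 0.2022 K/W
R_calcium silicate = R_total − R_other = 0.2022 K/W
k = L/(R·A) = 0.145/(0.2022×8.94)

k ≈ 0.0802 W/(m·K)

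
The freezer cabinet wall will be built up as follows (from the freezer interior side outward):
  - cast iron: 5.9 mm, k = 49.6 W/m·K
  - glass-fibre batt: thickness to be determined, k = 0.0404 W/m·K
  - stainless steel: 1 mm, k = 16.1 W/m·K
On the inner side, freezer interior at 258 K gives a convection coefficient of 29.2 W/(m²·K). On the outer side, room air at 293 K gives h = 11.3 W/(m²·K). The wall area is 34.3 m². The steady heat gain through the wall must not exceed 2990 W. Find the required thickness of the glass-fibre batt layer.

Series thermal resistances:
R_inner film = 1/(h_i·A) = 1/(29.2×34.3) = 9.984×10^-4 K/W
R_cast iron = L/(kA) = 0.0059/(49.6×34.3) = 3.468×10^-6 K/W
R_stainless steel = L/(kA) = 0.001/(16.1×34.3) = 1.811×10^-6 K/W
R_outer film = 1/(h_o·A) = 1/(11.3×34.3) = 0.00258 K/W
Sum of the known resistances R_other = 0.003584 K/W
Required total resistance R_tot = ΔT/Q_allow = 35/2990 = 0.01171 K/W
R_glass-fibre batt = R_tot − R_other = 0.008122 K/W
L = R·k·A = 0.008122×0.0404×34.3

L ≈ 11.3 mm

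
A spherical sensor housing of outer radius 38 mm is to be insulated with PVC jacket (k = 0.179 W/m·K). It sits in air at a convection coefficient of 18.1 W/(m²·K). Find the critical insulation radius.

For a sphere r_cr = 2k/h = 2×0.179/18.1
r_cr = 19.8 mm; since the bare radius (38 mm) is above r_cr, any added insulation will reduce heat loss.

r_cr ≈ 19.8 mm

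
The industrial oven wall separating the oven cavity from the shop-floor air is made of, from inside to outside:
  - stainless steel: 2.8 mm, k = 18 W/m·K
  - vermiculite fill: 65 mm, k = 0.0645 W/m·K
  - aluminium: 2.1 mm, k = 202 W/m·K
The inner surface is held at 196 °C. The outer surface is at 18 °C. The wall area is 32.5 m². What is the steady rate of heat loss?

Model the wall as resistances in series:
R_stainless steel = L/(kA) = 0.0028/(18×32.5) = 4.786×10^-6 K/W
R_vermiculite fill = L/(kA) = 0.065/(0.0645×32.5) = 0.03101 K/W
R_aluminium = L/(kA) = 0.0021/(202×32.5) = 3.199×10^-7 K/W
R_total = 0.03101 K/W
Q = ΔT / R_total = 178 / 0.03101

Q ≈ 5740 W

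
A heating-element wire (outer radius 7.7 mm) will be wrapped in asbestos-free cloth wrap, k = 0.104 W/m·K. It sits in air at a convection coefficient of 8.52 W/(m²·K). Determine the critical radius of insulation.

For a cylinder r_cr = k/h = 0.104/8.52
r_cr = 12.2 mm; since the bare radius (7.7 mm) is below r_cr, adding a thin layer of insulation will *increase* heat loss.

r_cr ≈ 12.2 mm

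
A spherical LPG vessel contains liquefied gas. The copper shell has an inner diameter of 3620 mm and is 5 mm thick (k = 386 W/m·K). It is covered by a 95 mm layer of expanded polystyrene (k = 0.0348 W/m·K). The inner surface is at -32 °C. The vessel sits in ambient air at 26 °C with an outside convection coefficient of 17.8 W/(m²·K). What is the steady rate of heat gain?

Spherical conduction: R = (1/r_in − 1/r_out)/(4πk) per layer; series-sum.
R_copper shell = (1/1.81 − 1/1.815)/(4π×386) = 3.138×10^-7 K/W
R_expanded polystyrene = (1/1.815 − 1/1.91)/(4π×0.0348) = 0.06266 K/W
R_outer film = 1/(h·4πr_o²) = 1/(17.8×4π×1.91²) = 0.001225 K/W
R_total = 0.06389 K/W
Q = ΔT/R_total = 58/0.06389

Q ≈ 908 W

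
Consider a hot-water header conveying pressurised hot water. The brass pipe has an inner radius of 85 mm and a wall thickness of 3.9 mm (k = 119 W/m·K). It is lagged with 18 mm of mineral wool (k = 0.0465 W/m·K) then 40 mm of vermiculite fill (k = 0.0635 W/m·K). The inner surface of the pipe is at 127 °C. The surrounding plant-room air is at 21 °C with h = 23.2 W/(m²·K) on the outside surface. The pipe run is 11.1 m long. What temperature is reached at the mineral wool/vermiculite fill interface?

T ≈ 81.6 °C

Cylindrical conduction, so R = ln(r₂/r₁)/(2πkL) per layer, in series:
R_brass pipe wall = ln(88.9/85)/(2π×119×11.1) = 5.405×10^-6 K/W
R_mineral wool = ln(106.9/88.9)/(2π×0.0465×11.1) = 0.05685 K/W
R_vermiculite fill = ln(146.9/106.9)/(2π×0.0635×11.1) = 0.07177 K/W
R_outer film = 1/(h_o·2πr_oL) = 1/(23.2×2π×0.1469×11.1) = 0.004207 K/W
R_total = 0.1328 K/W
Q = ΔT/R_total = 106/0.1328
Q = 798 W
T_interface = T_inner − Q·ΣR(inner→interface) = 127 − 798×0.05686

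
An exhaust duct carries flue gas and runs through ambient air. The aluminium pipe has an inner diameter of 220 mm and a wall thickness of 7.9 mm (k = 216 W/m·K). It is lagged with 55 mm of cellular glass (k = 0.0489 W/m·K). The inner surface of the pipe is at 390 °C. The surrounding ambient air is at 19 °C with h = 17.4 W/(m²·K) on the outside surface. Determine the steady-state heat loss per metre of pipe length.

For a radial system each layer contributes R = ln(r_out/r_in)/(2πkL); films add R = 1/(hA).
R_aluminium pipe wall = ln(117.9/110)/(2π×216×1) = 5.11×10^-5 K/W
R_cellular glass = ln(172.9/117.9)/(2π×0.0489×1) = 1.246 K/W
R_outer film = 1/(h_o·2πr_oL) = 1/(17.4×2π×0.1729×1) = 0.0529 K/W
R_total = 1.299 K/W
Q = ΔT/R_total = 371/1.299

q′ ≈ 286 W/m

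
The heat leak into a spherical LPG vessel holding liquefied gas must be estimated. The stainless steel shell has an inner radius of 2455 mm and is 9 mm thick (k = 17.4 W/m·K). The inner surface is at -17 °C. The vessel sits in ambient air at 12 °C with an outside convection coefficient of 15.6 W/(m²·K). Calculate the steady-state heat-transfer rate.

Spherical conduction: R = (1/r_in − 1/r_out)/(4πk) per layer; series-sum.
R_stainless steel shell = (1/2.455 − 1/2.464)/(4π×17.4) = 6.804×10^-6 K/W
R_outer film = 1/(h·4πr_o²) = 1/(15.6×4π×2.464²) = 8.402×10^-4 K/W
R_total = 8.47×10^-4 K/W
Q = ΔT/R_total = 29/8.47×10^-4

Q ≈ 34200 W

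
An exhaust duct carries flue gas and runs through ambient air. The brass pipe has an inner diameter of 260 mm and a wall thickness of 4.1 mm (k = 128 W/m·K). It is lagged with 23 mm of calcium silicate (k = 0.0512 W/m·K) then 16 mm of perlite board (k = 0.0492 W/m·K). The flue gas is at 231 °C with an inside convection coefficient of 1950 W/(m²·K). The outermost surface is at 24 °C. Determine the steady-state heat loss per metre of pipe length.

For a radial system each layer contributes R = ln(r_out/r_in)/(2πkL); films add R = 1/(hA).
R_inner film = 1/(h_i·2πr₁L) = 1/(1950×2π×0.13×1) = 6.278×10^-4 K/W
R_brass pipe wall = ln(134.1/130)/(2π×128×1) = 3.861×10^-5 K/W
R_calcium silicate = ln(157.1/134.1)/(2π×0.0512×1) = 0.4921 K/W
R_perlite board = ln(173.1/157.1)/(2π×0.0492×1) = 0.3137 K/W
R_total = 0.8065 K/W
Q = ΔT/R_total = 207/0.8065

q′ ≈ 257 W/m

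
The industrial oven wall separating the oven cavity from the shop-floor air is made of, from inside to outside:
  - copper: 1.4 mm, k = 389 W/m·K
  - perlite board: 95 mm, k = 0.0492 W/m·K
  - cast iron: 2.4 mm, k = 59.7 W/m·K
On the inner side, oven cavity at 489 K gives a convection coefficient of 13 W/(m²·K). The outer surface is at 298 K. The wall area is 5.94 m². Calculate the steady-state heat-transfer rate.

Q ≈ 565 W

Series thermal resistances:
R_inner film = 1/(h_i·A) = 1/(13×5.94) = 0.01295 K/W
R_copper = L/(kA) = 0.0014/(389×5.94) = 6.059×10^-7 K/W
R_perlite board = L/(kA) = 0.095/(0.0492×5.94) = 0.3251 K/W
R_cast iron = L/(kA) = 0.0024/(59.7×5.94) = 6.768×10^-6 K/W
R_total = 0.338 K/W
Q = ΔT / R_total = 191 / 0.338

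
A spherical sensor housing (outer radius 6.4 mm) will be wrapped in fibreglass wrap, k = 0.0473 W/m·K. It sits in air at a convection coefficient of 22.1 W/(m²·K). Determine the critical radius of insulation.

For a sphere r_cr = 2k/h = 2×0.0473/22.1
r_cr = 4.28 mm; since the bare radius (6.4 mm) is above r_cr, any added insulation will reduce heat loss.

r_cr ≈ 4.28 mm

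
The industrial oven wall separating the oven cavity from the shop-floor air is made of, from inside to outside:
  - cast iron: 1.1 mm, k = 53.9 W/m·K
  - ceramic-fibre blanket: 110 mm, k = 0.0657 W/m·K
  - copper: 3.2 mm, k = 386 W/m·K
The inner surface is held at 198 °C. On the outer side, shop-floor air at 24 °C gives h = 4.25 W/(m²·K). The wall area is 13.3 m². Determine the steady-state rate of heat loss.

Q ≈ 1210 W

Model the wall as resistances in series:
R_cast iron = L/(kA) = 0.0011/(53.9×13.3) = 1.534×10^-6 K/W
R_ceramic-fibre blanket = L/(kA) = 0.11/(0.0657×13.3) = 0.1259 K/W
R_copper = L/(kA) = 0.0032/(386×13.3) = 6.233×10^-7 K/W
R_outer film = 1/(h_o·A) = 1/(4.25×13.3) = 0.01769 K/W
R_total = 0.1436 K/W
Q = ΔT / R_total = 174 / 0.1436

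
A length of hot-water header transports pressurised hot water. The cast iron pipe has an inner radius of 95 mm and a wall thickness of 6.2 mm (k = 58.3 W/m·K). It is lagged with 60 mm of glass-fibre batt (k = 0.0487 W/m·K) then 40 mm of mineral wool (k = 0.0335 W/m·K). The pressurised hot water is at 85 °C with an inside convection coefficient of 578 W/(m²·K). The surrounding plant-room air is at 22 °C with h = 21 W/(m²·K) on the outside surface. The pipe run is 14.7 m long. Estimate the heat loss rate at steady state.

Treating each annulus and film as a series resistance:
R_inner film = 1/(h_i·2πr₁L) = 1/(578×2π×0.095×14.7) = 1.972×10^-4 K/W
R_cast iron pipe wall = ln(101.2/95)/(2π×58.3×14.7) = 1.174×10^-5 K/W
R_glass-fibre batt = ln(161.2/101.2)/(2π×0.0487×14.7) = 0.1035 K/W
R_mineral wool = ln(201.2/161.2)/(2π×0.0335×14.7) = 0.07164 K/W
R_outer film = 1/(h_o·2πr_oL) = 1/(21×2π×0.2012×14.7) = 0.002562 K/W
R_total = 0.1779 K/W
Q = ΔT/R_total = 63/0.1779

Q ≈ 354 W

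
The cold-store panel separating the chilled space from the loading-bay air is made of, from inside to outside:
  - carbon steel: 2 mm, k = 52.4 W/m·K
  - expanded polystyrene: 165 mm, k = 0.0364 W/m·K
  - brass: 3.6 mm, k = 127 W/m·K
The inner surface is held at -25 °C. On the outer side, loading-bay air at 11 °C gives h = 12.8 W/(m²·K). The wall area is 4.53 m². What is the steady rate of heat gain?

Treating each layer as a thermal resistance in series:
R_carbon steel = L/(kA) = 0.002/(52.4×4.53) = 8.426×10^-6 K/W
R_expanded polystyrene = L/(kA) = 0.165/(0.0364×4.53) = 1.001 K/W
R_brass = L/(kA) = 0.0036/(127×4.53) = 6.257×10^-6 K/W
R_outer film = 1/(h_o·A) = 1/(12.8×4.53) = 0.01725 K/W
R_total = 1.018 K/W
Q = ΔT / R_total = 36 / 1.018

Q ≈ 35.4 W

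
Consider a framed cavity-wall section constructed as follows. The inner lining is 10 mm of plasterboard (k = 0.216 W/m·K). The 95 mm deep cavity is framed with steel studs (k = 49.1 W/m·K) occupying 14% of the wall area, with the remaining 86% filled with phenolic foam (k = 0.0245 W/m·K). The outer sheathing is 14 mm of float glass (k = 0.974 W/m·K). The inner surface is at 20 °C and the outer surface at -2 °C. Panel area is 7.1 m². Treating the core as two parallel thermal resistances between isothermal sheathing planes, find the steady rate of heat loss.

Q ≈ 2100 W

Sheathing layers in series; stud and cavity paths in parallel between them.
R_inner = 0.01/(0.216×7.1) = 0.006521 K/W
R_stud  = 0.095/(49.1×0.14×7.1) = 0.001947 K/W
R_cav   = 0.095/(0.0245×0.86×7.1) = 0.635 K/W
1/R_core = 1/R_stud + 1/R_cav → R_core = 0.001941 K/W
R_outer = 0.014/(0.974×7.1) = 0.002024 K/W
R_total = 0.01049 K/W
Q = ΔT/R_total = 22/0.01049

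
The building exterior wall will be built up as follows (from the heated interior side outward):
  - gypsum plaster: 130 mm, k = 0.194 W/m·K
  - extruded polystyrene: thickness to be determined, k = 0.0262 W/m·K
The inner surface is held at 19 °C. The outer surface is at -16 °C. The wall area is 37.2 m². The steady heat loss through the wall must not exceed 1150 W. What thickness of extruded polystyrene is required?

Treating each layer as a thermal resistance in series:
R_gypsum plaster = L/(kA) = 0.13/(0.194×37.2) = 0.01801 K/W
Sum of the known resistances R_other = 0.01801 K/W
Required total resistance R_tot = ΔT/Q_allow = 35/1150 = 0.03043 K/W
R_extruded polystyrene = R_tot − R_other = 0.01242 K/W
L = R·k·A = 0.01242×0.0262×37.2

L ≈ 12.1 mm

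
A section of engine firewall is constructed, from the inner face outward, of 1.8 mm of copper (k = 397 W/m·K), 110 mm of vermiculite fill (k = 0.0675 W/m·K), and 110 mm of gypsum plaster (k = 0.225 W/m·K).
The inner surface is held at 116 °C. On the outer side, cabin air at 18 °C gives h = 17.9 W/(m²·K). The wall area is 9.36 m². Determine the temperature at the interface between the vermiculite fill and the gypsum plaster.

T ≈ 42.6 °C

Thermal resistances in series:
R_copper = L/(kA) = 0.0018/(397×9.36) = 4.844×10^-7 K/W
R_vermiculite fill = L/(kA) = 0.11/(0.0675×9.36) = 0.1741 K/W
R_gypsum plaster = L/(kA) = 0.11/(0.225×9.36) = 0.05223 K/W
R_outer film = 1/(h_o·A) = 1/(17.9×9.36) = 0.005969 K/W
R_total = 0.2323 K/W;  Q = ΔT/R_total = 98/0.2323 = 421.9 W
T_interface = T_inner − Q·ΣR(inner→interface) = 116 − 422×0.1741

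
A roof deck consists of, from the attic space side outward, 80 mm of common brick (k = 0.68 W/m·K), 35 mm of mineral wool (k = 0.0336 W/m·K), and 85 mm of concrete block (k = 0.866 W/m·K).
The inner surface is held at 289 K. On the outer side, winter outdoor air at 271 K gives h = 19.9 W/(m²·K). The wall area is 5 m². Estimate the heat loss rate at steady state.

Model the wall as resistances in series:
R_common brick = L/(kA) = 0.08/(0.68×5) = 0.02353 K/W
R_mineral wool = L/(kA) = 0.035/(0.0336×5) = 0.2083 K/W
R_concrete block = L/(kA) = 0.085/(0.866×5) = 0.01963 K/W
R_outer film = 1/(h_o·A) = 1/(19.9×5) = 0.01005 K/W
R_total = 0.2615 K/W
Q = ΔT / R_total = 18 / 0.2615

Q ≈ 68.8 W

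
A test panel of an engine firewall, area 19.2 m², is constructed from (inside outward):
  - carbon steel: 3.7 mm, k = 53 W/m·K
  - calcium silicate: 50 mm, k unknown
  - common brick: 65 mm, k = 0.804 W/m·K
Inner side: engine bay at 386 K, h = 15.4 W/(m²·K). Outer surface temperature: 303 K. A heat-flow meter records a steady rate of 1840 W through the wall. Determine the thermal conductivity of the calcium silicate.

Model the wall as resistances in series:
R_inner film = 1/(h_i·A) = 1/(15.4×19.2) = 0.003382 K/W
R_carbon steel = L/(kA) = 0.0037/(53×19.2) = 3.636×10^-6 K/W
R_common brick = L/(kA) = 0.065/(0.804×19.2) = 0.004211 K/W
Sum of known resistances R_other = 0.007596 K/W
Total R = ΔT/Q = 83/1840 = 0.04511 K/W
R_calcium silicate = R_total − R_other = 0.03751 K/W
k = L/(R·A) = 0.05/(0.03751×19.2)

k ≈ 0.0694 W/(m·K)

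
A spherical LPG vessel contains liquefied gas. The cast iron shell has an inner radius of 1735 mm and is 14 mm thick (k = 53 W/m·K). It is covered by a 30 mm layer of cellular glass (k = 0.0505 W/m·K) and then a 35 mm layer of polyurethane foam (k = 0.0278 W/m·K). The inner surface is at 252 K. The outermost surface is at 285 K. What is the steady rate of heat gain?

Q ≈ 714 W

For a spherical shell R = (1/r₁ − 1/r₂)/(4πk); film R = 1/(h·4πr²). In series:
R_cast iron shell = (1/1.735 − 1/1.749)/(4π×53) = 6.927×10^-6 K/W
R_cellular glass = (1/1.749 − 1/1.779)/(4π×0.0505) = 0.01519 K/W
R_polyurethane foam = (1/1.779 − 1/1.814)/(4π×0.0278) = 0.03105 K/W
R_total = 0.04625 K/W
Q = ΔT/R_total = 33/0.04625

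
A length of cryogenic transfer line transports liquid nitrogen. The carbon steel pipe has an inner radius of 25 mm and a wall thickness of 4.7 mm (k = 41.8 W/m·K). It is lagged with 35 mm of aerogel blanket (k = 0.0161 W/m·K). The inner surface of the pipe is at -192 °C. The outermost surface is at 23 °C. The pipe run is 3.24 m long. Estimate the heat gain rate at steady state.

Radial resistances (cylindrical: R_cond = ln(r_o/r_i)/(2πkL), R_conv = 1/(h·2πrL)):
R_carbon steel pipe wall = ln(29.7/25)/(2π×41.8×3.24) = 2.024×10^-4 K/W
R_aerogel blanket = ln(64.7/29.7)/(2π×0.0161×3.24) = 2.376 K/W
R_total = 2.376 K/W
Q = ΔT/R_total = 215/2.376

Q ≈ 90.5 W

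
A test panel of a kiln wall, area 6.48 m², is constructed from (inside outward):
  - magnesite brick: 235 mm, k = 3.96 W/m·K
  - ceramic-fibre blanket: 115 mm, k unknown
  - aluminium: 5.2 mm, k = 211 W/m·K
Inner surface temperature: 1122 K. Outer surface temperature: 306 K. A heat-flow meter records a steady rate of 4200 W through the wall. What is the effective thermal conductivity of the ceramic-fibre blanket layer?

Thermal resistances in series:
R_magnesite brick = L/(kA) = 0.235/(3.96×6.48) = 0.009158 K/W
R_aluminium = L/(kA) = 0.0052/(211×6.48) = 3.803×10^-6 K/W
Sum of known resistances R_other = 0.009162 K/W
Total R = ΔT/Q = 816/4200 = 0.1943 K/W
R_ceramic-fibre blanket = R_total − R_other = 0.1851 K/W
k = L/(R·A) = 0.115/(0.1851×6.48)

k ≈ 0.0959 W/(m·K)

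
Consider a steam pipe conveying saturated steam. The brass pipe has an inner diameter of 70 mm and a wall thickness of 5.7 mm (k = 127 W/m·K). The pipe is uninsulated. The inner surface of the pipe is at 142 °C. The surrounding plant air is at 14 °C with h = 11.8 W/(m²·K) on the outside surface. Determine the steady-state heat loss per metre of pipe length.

q′ ≈ 386 W/m

Radial resistances (cylindrical: R_cond = ln(r_o/r_i)/(2πkL), R_conv = 1/(h·2πrL)):
R_brass pipe wall = ln(40.7/35)/(2π×127×1) = 1.891×10^-4 K/W
R_outer film = 1/(h_o·2πr_oL) = 1/(11.8×2π×0.0407×1) = 0.3314 K/W
R_total = 0.3316 K/W
Q = ΔT/R_total = 128/0.3316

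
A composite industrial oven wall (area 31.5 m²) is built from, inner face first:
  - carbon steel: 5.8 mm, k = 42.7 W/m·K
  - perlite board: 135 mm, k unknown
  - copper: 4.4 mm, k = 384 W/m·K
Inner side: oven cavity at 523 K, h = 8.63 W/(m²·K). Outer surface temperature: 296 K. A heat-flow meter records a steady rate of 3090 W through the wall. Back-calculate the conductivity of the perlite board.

Treating each layer as a thermal resistance in series:
R_inner film = 1/(h_i·A) = 1/(8.63×31.5) = 0.003679 K/W
R_carbon steel = L/(kA) = 0.0058/(42.7×31.5) = 4.312×10^-6 K/W
R_copper = L/(kA) = 0.0044/(384×31.5) = 3.638×10^-7 K/W
Sum of known resistances R_other = 0.003683 K/W
Total R = ΔT/Q = 227/3090 = 0.07346 K/W
R_perlite board = R_total − R_other = 0.06978 K/W
k = L/(R·A) = 0.135/(0.06978×31.5)

k ≈ 0.0614 W/(m·K)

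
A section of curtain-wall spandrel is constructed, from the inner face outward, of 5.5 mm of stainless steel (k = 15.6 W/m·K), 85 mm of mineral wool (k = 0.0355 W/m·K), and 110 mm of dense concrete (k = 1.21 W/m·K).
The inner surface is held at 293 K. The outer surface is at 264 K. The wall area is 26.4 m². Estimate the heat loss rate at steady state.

Thermal resistances in series:
R_stainless steel = L/(kA) = 0.0055/(15.6×26.4) = 1.335×10^-5 K/W
R_mineral wool = L/(kA) = 0.085/(0.0355×26.4) = 0.0907 K/W
R_dense concrete = L/(kA) = 0.11/(1.21×26.4) = 0.003444 K/W
R_total = 0.09415 K/W
Q = ΔT / R_total = 29 / 0.09415

Q ≈ 308 W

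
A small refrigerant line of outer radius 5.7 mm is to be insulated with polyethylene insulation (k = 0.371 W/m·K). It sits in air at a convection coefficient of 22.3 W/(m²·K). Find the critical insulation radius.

r_cr ≈ 16.6 mm

For a cylinder r_cr = k/h = 0.371/22.3
r_cr = 16.6 mm; since the bare radius (5.7 mm) is below r_cr, adding a thin layer of insulation will *increase* heat loss.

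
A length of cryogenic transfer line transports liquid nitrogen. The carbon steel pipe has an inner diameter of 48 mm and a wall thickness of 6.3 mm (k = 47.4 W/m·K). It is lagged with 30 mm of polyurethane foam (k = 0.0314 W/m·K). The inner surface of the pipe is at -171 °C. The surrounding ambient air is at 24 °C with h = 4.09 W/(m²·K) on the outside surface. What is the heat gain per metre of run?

q′ ≈ 47.2 W/m

Treating each annulus and film as a series resistance:
R_carbon steel pipe wall = ln(30.3/24)/(2π×47.4×1) = 7.827×10^-4 K/W
R_polyurethane foam = ln(60.3/30.3)/(2π×0.0314×1) = 3.488 K/W
R_outer film = 1/(h_o·2πr_oL) = 1/(4.09×2π×0.0603×1) = 0.6453 K/W
R_total = 4.134 K/W
Q = ΔT/R_total = 195/4.134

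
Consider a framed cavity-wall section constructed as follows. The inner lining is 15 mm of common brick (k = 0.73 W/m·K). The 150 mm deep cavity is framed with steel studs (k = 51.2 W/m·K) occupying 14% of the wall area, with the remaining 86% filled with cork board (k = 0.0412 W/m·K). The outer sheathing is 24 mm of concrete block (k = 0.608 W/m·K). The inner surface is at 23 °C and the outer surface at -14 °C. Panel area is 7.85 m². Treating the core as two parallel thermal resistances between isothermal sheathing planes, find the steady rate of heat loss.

Q ≈ 3590 W

Sheathing layers in series; stud and cavity paths in parallel between them.
R_inner = 0.015/(0.73×7.85) = 0.002618 K/W
R_stud  = 0.15/(51.2×0.14×7.85) = 0.002666 K/W
R_cav   = 0.15/(0.0412×0.86×7.85) = 0.5393 K/W
1/R_core = 1/R_stud + 1/R_cav → R_core = 0.002653 K/W
R_outer = 0.024/(0.608×7.85) = 0.005028 K/W
R_total = 0.0103 K/W
Q = ΔT/R_total = 37/0.0103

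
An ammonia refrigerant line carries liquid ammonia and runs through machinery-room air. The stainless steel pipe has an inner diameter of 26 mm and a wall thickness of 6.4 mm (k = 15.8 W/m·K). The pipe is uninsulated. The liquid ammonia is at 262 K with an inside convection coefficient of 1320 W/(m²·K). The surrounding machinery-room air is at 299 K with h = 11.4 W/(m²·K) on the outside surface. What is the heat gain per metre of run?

For a radial system each layer contributes R = ln(r_out/r_in)/(2πkL); films add R = 1/(hA).
R_inner film = 1/(h_i·2πr₁L) = 1/(1320×2π×0.013×1) = 0.009275 K/W
R_stainless steel pipe wall = ln(19.4/13)/(2π×15.8×1) = 0.004032 K/W
R_outer film = 1/(h_o·2πr_oL) = 1/(11.4×2π×0.0194×1) = 0.7196 K/W
R_total = 0.7329 K/W
Q = ΔT/R_total = 37/0.7329

q′ ≈ 50.5 W/m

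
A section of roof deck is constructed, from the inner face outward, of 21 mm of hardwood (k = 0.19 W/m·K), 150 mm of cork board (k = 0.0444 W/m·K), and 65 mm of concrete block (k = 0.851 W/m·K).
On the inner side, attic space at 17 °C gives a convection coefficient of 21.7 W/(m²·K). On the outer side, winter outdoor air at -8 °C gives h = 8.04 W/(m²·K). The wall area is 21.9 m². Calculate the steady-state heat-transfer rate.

Model the wall as resistances in series:
R_inner film = 1/(h_i·A) = 1/(21.7×21.9) = 0.002104 K/W
R_hardwood = L/(kA) = 0.021/(0.19×21.9) = 0.005047 K/W
R_cork board = L/(kA) = 0.15/(0.0444×21.9) = 0.1543 K/W
R_concrete block = L/(kA) = 0.065/(0.851×21.9) = 0.003488 K/W
R_outer film = 1/(h_o·A) = 1/(8.04×21.9) = 0.005679 K/W
R_total = 0.1706 K/W
Q = ΔT / R_total = 25 / 0.1706

Q ≈ 147 W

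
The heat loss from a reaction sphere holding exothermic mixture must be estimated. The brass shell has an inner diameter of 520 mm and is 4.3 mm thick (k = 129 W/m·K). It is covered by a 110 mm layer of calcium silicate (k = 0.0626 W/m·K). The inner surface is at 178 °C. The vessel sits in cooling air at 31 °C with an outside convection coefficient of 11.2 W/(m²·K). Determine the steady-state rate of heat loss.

Q ≈ 100 W

Radial (spherical) resistances in series:
R_brass shell = (1/0.26 − 1/0.2643)/(4π×129) = 3.86×10^-5 K/W
R_calcium silicate = (1/0.2643 − 1/0.3743)/(4π×0.0626) = 1.413 K/W
R_outer film = 1/(h·4πr_o²) = 1/(11.2×4π×0.3743²) = 0.05071 K/W
R_total = 1.464 K/W
Q = ΔT/R_total = 147/1.464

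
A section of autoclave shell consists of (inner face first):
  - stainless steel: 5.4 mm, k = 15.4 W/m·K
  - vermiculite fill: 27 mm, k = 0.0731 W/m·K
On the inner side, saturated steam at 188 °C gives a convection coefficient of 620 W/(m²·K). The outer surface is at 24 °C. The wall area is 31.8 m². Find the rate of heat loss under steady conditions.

Series thermal resistances:
R_inner film = 1/(h_i·A) = 1/(620×31.8) = 5.072×10^-5 K/W
R_stainless steel = L/(kA) = 0.0054/(15.4×31.8) = 1.103×10^-5 K/W
R_vermiculite fill = L/(kA) = 0.027/(0.0731×31.8) = 0.01162 K/W
R_total = 0.01168 K/W
Q = ΔT / R_total = 164 / 0.01168

Q ≈ 14000 W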